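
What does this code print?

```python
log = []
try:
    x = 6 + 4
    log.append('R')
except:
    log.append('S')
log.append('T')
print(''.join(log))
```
RT

No exception, try block completes normally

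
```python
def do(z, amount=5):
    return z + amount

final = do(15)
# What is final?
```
20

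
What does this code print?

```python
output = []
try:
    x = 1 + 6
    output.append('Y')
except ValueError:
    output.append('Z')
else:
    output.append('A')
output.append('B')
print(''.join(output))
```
YAB

else block runs when no exception occurs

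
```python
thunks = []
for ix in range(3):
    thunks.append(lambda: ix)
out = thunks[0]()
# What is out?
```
2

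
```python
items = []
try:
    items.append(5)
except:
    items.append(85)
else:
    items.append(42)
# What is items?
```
[5, 42]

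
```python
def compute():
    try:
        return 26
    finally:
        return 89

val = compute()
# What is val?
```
89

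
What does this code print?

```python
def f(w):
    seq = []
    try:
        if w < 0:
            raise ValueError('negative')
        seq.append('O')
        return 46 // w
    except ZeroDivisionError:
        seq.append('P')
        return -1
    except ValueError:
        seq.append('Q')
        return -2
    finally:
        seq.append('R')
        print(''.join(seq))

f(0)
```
OPR

w=0 causes ZeroDivisionError, caught, finally prints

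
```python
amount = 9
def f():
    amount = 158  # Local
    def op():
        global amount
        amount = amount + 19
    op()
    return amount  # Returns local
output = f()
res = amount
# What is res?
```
28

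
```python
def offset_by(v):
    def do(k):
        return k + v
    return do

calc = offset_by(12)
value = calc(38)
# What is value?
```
50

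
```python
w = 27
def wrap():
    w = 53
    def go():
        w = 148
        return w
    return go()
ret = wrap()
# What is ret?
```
148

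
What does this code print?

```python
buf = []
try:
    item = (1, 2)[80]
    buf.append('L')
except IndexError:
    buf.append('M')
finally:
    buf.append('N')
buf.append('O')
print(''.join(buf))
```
MNO

finally always runs, even after exception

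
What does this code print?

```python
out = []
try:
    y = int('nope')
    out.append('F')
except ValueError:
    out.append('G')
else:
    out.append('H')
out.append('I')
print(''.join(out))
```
GI

else block skipped when exception is caught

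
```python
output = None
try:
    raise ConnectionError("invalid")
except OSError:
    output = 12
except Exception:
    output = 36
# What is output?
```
12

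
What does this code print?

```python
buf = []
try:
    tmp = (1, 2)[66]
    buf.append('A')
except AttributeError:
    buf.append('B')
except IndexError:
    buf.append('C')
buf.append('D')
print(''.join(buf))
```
CD

IndexError is caught by its specific handler, not AttributeError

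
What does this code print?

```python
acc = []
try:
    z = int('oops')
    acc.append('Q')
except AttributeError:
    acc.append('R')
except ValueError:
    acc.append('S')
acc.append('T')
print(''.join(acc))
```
ST

ValueError is caught by its specific handler, not AttributeError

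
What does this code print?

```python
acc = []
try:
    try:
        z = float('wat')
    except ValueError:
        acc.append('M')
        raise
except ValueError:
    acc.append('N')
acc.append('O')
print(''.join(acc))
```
MNO

raise without argument re-raises current exception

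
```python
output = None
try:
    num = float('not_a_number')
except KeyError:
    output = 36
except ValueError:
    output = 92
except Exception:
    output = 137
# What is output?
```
92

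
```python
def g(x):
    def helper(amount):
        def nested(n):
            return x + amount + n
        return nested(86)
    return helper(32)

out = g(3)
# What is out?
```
121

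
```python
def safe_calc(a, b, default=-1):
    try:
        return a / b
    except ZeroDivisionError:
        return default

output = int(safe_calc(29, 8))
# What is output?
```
3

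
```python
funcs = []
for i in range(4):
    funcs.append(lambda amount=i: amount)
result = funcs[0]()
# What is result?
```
0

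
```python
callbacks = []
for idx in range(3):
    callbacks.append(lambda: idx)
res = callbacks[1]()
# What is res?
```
2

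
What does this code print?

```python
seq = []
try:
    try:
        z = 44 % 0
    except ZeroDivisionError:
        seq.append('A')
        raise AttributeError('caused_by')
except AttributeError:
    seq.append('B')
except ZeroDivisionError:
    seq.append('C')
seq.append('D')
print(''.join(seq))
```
ABD

AttributeError raised and caught, original ZeroDivisionError not re-raised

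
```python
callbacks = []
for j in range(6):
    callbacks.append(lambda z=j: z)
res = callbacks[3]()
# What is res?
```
3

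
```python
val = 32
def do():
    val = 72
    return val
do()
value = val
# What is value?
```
32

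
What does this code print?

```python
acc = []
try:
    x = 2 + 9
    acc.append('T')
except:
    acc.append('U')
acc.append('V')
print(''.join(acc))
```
TV

No exception, try block completes normally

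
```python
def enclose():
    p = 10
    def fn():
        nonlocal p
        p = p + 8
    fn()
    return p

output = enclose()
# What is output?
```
18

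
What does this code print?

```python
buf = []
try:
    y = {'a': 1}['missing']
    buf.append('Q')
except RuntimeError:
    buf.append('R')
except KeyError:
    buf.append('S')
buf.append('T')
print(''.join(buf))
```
ST

KeyError is caught by its specific handler, not RuntimeError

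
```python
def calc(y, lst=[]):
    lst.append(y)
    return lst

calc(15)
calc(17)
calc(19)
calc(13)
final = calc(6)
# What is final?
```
[15, 17, 19, 13, 6]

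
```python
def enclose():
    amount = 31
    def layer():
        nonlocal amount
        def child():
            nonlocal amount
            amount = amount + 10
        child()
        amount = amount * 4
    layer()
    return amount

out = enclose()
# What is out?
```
164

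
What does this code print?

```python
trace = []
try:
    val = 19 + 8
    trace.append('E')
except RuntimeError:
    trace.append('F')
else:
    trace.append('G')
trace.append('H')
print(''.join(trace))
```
EGH

else block runs when no exception occurs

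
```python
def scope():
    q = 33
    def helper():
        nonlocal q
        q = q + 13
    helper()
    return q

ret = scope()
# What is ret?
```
46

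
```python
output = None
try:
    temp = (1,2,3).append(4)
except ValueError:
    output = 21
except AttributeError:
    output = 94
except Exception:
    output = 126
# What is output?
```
94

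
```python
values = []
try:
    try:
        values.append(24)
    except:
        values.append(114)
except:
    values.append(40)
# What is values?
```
[24]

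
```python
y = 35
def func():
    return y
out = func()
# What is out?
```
35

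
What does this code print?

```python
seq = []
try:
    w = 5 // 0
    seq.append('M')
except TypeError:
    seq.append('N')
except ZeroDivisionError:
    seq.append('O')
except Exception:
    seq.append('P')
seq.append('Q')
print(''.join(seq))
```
OQ

ZeroDivisionError matches before generic Exception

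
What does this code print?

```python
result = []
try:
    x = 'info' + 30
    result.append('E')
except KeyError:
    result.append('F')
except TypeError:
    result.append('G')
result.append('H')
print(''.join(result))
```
GH

TypeError is caught by its specific handler, not KeyError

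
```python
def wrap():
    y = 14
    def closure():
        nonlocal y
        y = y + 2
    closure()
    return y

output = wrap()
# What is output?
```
16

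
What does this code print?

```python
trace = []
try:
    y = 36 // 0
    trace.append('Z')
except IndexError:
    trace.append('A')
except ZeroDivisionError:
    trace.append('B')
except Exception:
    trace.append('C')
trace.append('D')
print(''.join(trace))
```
BD

ZeroDivisionError matches before generic Exception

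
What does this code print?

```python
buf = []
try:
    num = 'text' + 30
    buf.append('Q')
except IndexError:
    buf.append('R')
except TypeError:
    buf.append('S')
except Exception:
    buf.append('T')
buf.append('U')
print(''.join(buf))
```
SU

TypeError matches before generic Exception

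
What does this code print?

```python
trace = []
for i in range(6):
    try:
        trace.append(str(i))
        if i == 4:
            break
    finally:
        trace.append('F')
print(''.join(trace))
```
0F1F2F3F4F

finally runs even when breaking out of loop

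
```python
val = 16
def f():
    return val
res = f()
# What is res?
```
16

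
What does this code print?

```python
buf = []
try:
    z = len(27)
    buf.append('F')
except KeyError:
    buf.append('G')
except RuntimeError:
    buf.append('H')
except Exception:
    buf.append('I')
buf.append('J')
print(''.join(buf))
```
IJ

TypeError not specifically caught, falls to Exception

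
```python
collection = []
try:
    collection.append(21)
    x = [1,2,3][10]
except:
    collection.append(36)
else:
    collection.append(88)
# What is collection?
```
[21, 36]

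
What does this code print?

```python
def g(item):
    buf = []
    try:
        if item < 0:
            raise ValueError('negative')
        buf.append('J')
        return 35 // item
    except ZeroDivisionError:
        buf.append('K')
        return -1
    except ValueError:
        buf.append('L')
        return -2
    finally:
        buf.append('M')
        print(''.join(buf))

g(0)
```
JKM

item=0 causes ZeroDivisionError, caught, finally prints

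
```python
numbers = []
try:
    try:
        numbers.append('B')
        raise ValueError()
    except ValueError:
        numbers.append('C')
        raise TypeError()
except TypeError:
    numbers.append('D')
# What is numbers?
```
['B', 'C', 'D']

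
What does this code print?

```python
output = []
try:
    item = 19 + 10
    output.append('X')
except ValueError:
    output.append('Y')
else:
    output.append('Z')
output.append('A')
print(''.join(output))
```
XZA

else block runs when no exception occurs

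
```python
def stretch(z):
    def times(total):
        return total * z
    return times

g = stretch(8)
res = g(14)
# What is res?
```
112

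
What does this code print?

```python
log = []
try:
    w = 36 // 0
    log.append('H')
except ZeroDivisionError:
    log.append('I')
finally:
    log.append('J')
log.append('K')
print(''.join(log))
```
IJK

finally always runs, even after exception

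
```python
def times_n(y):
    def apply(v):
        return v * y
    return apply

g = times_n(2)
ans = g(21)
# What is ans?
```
42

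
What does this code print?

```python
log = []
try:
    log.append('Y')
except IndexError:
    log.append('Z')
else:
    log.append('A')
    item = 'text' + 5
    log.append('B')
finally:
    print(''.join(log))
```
YA

Try succeeds, else appends 'A', TypeError in else is uncaught, finally prints before exception propagates ('B' never appended)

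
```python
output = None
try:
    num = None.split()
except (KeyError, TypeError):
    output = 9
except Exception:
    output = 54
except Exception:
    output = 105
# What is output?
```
54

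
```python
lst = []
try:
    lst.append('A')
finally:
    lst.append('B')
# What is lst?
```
['A', 'B']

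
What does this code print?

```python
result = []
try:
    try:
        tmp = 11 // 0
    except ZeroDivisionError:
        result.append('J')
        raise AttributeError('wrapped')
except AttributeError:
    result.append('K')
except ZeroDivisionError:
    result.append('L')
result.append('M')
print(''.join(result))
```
JKM

AttributeError raised and caught, original ZeroDivisionError not re-raised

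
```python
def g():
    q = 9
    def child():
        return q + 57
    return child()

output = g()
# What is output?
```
66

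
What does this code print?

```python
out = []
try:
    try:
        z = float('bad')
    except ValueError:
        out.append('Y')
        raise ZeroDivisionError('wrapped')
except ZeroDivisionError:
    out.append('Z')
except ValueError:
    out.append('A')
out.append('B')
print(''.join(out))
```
YZB

ZeroDivisionError raised and caught, original ValueError not re-raised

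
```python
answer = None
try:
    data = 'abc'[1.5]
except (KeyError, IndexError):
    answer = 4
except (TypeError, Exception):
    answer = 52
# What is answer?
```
52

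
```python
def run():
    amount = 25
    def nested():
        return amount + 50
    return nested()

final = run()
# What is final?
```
75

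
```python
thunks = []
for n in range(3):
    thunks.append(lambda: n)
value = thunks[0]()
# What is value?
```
2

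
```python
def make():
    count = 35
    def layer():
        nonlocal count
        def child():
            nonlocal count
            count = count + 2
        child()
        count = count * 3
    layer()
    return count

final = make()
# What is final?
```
111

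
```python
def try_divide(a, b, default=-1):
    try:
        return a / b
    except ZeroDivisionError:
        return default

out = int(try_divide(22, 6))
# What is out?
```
3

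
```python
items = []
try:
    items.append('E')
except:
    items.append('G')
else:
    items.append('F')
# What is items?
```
['E', 'F']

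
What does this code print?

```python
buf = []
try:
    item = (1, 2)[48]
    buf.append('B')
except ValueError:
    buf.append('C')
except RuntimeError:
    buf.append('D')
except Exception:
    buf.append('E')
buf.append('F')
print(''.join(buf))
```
EF

IndexError not specifically caught, falls to Exception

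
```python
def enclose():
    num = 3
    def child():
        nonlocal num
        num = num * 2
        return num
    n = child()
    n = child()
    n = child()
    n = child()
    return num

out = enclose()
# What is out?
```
48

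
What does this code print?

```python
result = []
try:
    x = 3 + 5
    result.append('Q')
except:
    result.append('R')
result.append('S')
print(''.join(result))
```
QS

No exception, try block completes normally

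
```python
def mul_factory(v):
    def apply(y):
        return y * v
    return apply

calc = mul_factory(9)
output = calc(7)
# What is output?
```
63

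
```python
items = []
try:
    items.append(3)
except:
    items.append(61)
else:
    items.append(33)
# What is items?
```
[3, 33]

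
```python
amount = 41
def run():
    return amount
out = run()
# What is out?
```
41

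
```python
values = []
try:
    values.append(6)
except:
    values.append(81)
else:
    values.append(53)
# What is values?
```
[6, 53]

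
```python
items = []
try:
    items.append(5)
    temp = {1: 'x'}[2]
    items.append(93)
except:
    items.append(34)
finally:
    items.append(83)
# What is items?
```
[5, 34, 83]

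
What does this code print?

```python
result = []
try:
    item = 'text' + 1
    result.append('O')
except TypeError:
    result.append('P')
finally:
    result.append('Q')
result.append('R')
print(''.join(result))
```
PQR

finally always runs, even after exception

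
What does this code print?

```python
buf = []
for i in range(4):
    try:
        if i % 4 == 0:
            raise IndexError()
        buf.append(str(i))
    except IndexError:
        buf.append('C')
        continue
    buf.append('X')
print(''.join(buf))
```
C1X2X3X

continue in except skips rest of loop body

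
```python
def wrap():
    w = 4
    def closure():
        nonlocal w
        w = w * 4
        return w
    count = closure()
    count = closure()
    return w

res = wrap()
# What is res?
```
64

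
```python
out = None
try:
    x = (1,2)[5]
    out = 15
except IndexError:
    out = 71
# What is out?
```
71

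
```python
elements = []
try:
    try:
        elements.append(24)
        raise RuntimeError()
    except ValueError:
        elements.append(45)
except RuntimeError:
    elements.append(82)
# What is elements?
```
[24, 82]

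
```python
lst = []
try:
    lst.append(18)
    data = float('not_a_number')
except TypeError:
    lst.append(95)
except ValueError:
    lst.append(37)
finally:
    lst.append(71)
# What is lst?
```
[18, 37, 71]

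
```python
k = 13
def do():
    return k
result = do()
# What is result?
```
13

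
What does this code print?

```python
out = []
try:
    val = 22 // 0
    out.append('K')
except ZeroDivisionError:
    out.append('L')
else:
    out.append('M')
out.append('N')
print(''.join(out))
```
LN

else block skipped when exception is caught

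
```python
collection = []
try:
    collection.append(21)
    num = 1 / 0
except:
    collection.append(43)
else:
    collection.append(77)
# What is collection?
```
[21, 43]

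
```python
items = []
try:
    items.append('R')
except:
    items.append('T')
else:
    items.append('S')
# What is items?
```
['R', 'S']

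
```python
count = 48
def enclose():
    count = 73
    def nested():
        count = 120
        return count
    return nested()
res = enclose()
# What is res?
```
120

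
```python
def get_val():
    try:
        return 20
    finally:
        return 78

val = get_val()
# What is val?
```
78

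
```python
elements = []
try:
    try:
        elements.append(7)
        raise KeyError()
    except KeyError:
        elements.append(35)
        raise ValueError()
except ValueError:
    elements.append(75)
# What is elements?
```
[7, 35, 75]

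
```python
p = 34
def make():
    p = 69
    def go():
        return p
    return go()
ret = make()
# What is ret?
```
69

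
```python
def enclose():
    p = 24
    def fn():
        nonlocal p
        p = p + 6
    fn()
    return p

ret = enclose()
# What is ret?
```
30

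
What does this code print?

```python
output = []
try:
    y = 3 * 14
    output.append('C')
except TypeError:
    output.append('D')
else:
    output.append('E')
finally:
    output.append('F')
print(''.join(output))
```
CEF

else runs before finally when no exception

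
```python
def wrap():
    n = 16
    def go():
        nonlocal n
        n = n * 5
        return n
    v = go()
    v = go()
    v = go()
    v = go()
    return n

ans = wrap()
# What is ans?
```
10000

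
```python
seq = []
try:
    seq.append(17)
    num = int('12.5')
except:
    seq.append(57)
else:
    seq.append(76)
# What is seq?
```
[17, 57]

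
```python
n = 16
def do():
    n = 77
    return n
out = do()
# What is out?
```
77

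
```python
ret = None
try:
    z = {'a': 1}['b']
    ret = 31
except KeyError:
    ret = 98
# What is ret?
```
98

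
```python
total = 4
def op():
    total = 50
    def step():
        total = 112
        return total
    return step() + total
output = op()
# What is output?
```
162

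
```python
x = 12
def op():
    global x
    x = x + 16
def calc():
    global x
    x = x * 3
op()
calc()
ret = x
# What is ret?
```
84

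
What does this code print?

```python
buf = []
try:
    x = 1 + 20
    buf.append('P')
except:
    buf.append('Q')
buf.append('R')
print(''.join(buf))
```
PR

No exception, try block completes normally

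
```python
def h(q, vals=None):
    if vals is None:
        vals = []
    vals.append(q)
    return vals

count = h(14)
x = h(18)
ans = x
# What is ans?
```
[18]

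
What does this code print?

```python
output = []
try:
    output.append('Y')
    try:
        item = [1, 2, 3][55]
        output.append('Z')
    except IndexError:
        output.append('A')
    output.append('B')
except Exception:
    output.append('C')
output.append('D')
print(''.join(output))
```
YABD

Inner exception caught by inner handler, outer continues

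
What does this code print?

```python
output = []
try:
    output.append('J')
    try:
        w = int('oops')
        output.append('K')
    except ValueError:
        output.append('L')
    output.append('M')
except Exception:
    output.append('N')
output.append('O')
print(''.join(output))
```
JLMO

Inner exception caught by inner handler, outer continues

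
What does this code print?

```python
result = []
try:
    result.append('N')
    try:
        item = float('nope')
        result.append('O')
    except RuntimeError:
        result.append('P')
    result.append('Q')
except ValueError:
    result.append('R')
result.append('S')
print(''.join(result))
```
NRS

Inner handler doesn't match, propagates to outer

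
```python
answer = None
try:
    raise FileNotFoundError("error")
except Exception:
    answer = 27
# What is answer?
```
27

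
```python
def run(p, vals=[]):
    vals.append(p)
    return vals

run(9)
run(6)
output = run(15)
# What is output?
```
[9, 6, 15]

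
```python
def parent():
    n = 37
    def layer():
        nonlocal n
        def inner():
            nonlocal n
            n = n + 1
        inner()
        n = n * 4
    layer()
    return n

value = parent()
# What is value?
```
152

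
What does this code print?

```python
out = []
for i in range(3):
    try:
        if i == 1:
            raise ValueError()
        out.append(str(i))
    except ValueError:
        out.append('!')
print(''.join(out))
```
0!2

Exception on i=1 caught, loop continues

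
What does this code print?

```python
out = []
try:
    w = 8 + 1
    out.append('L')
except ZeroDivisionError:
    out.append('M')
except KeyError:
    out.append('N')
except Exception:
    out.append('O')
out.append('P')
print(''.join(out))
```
LP

No exception, try block completes normally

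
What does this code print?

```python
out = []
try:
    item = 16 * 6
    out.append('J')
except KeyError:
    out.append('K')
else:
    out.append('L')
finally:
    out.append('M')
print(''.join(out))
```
JLM

else runs before finally when no exception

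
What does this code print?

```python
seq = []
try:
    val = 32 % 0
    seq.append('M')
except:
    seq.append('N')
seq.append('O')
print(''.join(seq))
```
NO

Exception raised in try, caught by bare except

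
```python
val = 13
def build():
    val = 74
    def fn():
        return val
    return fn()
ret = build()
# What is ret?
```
74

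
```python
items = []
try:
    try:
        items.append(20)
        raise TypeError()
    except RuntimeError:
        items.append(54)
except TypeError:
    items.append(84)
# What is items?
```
[20, 84]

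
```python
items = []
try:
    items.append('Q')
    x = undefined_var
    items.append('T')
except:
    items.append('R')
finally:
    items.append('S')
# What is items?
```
['Q', 'R', 'S']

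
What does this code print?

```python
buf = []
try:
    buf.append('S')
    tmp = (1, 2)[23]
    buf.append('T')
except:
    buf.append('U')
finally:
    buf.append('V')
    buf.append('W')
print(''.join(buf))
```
SUVW

Code before exception runs, then except, then all of finally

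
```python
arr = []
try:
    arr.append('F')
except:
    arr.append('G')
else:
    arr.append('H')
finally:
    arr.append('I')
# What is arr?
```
['F', 'H', 'I']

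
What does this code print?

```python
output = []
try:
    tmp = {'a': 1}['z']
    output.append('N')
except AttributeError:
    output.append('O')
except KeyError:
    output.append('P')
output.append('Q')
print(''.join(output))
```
PQ

KeyError is caught by its specific handler, not AttributeError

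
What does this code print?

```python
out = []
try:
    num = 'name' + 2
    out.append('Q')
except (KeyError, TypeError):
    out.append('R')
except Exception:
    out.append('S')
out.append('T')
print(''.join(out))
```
RT

TypeError matches tuple containing it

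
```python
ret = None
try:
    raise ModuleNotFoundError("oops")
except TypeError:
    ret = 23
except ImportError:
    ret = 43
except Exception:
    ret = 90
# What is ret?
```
43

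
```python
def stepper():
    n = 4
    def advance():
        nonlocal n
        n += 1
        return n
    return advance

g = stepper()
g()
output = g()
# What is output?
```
6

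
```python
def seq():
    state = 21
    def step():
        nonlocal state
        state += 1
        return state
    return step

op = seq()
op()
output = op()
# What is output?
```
23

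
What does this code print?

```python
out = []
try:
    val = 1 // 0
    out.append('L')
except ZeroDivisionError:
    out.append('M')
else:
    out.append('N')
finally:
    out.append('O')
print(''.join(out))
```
MO

Exception: except runs, else skipped, finally runs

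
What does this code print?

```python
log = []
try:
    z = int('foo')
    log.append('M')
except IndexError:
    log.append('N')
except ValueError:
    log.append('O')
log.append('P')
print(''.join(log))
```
OP

ValueError is caught by its specific handler, not IndexError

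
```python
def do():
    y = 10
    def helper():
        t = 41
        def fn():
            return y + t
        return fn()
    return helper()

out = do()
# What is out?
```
51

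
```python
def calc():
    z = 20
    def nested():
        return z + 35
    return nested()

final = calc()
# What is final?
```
55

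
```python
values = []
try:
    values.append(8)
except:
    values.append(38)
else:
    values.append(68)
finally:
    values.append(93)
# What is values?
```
[8, 68, 93]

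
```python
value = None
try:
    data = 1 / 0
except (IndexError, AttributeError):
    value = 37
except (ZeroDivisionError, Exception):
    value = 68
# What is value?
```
68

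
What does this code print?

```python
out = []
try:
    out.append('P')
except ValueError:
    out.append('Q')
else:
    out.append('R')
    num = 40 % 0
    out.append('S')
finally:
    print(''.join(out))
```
PR

Try succeeds, else appends 'R', ZeroDivisionError in else is uncaught, finally prints before exception propagates ('S' never appended)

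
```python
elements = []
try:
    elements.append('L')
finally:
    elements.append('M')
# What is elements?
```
['L', 'M']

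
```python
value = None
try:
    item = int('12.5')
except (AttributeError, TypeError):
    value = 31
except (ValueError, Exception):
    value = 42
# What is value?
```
42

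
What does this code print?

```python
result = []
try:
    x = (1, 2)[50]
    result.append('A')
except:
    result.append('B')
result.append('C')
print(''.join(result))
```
BC

Exception raised in try, caught by bare except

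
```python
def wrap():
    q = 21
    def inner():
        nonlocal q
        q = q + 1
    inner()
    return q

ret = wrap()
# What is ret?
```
22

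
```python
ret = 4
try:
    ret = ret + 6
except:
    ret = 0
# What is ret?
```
10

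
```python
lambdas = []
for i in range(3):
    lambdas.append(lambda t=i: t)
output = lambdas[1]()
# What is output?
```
1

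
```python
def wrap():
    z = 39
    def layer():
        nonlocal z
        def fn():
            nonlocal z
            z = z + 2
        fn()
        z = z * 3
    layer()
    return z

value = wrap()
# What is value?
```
123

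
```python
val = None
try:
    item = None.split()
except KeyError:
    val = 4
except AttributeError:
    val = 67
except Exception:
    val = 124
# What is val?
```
67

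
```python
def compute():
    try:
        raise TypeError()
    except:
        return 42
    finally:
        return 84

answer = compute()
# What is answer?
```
84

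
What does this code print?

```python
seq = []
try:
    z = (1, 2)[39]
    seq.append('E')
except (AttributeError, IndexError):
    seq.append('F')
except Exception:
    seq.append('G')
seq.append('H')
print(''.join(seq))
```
FH

IndexError matches tuple containing it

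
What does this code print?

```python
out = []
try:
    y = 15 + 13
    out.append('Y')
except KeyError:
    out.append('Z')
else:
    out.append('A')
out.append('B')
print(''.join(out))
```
YAB

else block runs when no exception occurs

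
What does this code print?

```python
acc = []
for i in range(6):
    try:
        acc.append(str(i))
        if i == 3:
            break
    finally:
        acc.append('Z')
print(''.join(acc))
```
0Z1Z2Z3Z

finally runs even when breaking out of loop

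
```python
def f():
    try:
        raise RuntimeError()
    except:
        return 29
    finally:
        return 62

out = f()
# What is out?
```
62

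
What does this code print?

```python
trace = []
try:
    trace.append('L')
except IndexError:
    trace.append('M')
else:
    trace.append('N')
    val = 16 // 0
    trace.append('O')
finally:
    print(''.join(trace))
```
LN

Try succeeds, else appends 'N', ZeroDivisionError in else is uncaught, finally prints before exception propagates ('O' never appended)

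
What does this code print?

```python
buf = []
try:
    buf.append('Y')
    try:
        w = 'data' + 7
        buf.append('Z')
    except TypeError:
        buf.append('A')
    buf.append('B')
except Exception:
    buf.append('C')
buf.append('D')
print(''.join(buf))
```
YABD

Inner exception caught by inner handler, outer continues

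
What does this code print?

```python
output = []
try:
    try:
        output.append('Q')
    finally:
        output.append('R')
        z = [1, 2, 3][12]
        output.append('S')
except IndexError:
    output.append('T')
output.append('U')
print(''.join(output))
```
QRTU

Exception in inner finally caught by outer except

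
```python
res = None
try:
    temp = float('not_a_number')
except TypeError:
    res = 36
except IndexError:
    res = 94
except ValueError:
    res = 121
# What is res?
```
121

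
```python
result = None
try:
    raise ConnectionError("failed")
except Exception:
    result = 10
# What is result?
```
10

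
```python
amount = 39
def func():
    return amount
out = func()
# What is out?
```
39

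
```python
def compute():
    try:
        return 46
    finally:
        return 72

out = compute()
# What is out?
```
72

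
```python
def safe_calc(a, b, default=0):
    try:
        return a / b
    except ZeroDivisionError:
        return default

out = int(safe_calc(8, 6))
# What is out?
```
1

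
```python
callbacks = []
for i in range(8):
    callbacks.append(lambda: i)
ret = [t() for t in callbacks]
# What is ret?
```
[7, 7, 7, 7, 7, 7, 7, 7]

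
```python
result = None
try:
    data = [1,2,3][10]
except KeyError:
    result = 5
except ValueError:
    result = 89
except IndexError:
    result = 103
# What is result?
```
103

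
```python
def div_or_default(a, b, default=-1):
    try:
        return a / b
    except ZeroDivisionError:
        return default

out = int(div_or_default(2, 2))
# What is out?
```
1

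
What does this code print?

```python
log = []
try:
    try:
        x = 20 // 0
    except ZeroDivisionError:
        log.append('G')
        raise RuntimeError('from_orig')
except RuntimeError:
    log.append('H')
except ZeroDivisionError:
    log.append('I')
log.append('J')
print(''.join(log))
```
GHJ

RuntimeError raised and caught, original ZeroDivisionError not re-raised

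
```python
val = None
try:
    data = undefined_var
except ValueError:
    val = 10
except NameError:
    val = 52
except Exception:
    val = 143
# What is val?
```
52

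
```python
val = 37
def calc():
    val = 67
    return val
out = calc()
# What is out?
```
67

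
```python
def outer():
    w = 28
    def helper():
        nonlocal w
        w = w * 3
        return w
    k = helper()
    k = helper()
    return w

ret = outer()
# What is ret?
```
252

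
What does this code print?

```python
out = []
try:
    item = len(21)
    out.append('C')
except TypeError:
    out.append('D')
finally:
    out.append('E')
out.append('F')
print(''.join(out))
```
DEF

finally always runs, even after exception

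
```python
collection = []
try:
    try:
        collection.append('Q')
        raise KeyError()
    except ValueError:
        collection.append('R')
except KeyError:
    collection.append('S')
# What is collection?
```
['Q', 'S']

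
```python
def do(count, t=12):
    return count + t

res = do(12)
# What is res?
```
24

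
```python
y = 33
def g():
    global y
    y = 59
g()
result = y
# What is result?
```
59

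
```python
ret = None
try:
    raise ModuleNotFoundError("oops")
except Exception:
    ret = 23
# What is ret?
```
23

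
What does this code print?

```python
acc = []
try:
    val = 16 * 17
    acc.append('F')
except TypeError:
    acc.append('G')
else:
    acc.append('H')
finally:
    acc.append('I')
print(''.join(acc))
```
FHI

else runs before finally when no exception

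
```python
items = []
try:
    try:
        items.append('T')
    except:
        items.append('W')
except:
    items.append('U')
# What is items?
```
['T']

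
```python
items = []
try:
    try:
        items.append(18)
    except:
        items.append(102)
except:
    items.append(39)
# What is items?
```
[18]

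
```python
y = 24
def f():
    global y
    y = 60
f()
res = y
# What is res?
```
60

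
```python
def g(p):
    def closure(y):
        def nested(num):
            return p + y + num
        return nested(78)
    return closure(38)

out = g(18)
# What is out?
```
134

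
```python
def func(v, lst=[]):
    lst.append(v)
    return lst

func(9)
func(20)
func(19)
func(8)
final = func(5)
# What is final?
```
[9, 20, 19, 8, 5]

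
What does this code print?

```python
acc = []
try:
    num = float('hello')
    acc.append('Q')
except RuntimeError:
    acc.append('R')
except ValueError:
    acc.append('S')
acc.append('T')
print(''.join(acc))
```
ST

ValueError is caught by its specific handler, not RuntimeError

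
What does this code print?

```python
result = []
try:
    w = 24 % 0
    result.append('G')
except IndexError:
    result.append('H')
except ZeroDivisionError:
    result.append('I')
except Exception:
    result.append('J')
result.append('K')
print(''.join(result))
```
IK

ZeroDivisionError matches before generic Exception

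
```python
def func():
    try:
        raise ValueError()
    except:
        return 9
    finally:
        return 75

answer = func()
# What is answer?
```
75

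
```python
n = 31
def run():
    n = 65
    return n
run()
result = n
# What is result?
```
31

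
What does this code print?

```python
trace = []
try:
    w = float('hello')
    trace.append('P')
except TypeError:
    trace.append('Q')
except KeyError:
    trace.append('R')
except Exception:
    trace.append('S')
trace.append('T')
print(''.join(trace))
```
ST

ValueError not specifically caught, falls to Exception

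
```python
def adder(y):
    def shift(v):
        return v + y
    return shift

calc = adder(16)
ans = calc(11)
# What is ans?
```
27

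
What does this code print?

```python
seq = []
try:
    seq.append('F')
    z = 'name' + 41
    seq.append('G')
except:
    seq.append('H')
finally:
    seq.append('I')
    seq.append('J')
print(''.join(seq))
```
FHIJ

Code before exception runs, then except, then all of finally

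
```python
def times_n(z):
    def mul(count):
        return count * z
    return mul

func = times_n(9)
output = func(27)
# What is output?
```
243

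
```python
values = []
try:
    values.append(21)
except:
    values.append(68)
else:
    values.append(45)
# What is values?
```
[21, 45]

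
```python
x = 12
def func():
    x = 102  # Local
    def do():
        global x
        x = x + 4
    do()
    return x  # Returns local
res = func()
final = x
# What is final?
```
16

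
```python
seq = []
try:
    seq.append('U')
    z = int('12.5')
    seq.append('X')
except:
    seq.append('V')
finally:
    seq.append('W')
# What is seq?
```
['U', 'V', 'W']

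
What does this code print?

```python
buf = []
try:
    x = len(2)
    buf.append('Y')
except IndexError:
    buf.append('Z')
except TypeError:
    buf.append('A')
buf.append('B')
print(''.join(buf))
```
AB

TypeError is caught by its specific handler, not IndexError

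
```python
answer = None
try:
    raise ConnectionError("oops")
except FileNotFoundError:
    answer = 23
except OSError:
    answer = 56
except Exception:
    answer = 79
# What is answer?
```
56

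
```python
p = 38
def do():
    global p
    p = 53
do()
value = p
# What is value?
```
53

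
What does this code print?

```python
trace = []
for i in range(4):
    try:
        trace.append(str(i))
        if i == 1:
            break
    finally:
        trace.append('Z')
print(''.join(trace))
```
0Z1Z

finally runs even when breaking out of loop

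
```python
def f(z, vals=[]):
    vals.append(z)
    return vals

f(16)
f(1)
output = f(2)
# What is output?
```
[16, 1, 2]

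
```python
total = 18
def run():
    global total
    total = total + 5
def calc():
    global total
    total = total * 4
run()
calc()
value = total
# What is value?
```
92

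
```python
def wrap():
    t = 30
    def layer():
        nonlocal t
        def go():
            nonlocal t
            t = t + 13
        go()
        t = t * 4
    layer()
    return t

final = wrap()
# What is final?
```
172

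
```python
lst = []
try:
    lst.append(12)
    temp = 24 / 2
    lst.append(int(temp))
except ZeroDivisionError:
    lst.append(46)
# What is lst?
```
[12, 12]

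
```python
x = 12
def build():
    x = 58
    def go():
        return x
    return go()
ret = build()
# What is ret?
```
58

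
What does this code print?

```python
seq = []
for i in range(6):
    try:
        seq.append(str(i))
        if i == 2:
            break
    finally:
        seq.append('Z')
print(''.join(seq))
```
0Z1Z2Z

finally runs even when breaking out of loop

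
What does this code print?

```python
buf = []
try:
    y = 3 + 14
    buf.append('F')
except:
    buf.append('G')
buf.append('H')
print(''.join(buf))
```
FH

No exception, try block completes normally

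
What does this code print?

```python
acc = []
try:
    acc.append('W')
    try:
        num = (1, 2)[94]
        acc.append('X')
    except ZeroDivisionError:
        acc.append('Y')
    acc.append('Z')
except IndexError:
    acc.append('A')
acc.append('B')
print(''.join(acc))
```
WAB

Inner handler doesn't match, propagates to outer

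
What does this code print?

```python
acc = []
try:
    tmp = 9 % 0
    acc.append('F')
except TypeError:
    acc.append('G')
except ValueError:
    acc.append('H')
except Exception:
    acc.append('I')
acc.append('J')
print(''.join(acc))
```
IJ

ZeroDivisionError not specifically caught, falls to Exception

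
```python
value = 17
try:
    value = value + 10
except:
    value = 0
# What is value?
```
27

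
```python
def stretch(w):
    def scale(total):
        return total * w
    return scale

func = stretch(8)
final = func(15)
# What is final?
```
120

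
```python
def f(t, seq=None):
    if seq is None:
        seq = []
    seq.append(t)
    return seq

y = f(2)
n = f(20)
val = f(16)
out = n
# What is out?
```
[20]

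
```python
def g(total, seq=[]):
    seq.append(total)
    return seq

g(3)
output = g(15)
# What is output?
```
[3, 15]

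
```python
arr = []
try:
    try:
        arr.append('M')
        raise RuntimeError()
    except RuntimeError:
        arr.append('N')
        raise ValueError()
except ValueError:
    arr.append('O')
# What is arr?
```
['M', 'N', 'O']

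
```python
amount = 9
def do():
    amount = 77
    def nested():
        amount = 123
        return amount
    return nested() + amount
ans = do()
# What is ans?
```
200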